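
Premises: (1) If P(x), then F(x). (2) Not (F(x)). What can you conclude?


Modus tollens: from (P → Q) and ¬Q, infer ¬P.
Q = 'F(x)' is denied; since P → Q, P must also fail.

Not (P(x)).


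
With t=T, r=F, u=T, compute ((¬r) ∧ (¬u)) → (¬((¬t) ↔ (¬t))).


Substitute t=T, r=F, u=T:
¬r = T
¬u = F
(¬r) ∧ (¬u) = T ∧ F = F
¬t = F
¬t = F
(¬t) ↔ (¬t) = F ↔ F = T
¬((¬t) ↔ (¬t)) = F
((¬r) ∧ (¬u)) → (¬((¬t) ↔ (¬t))) = F → F = T

T


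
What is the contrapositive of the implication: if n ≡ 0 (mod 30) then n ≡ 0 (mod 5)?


The contrapositive of (P → Q) is (¬Q → ¬P); it is logically equivalent to the original.
Here P = 'n ≡ 0 (mod 30)' and Q = 'n ≡ 0 (mod 5)'.

If not (n ≡ 0 (mod 5)), then not (n ≡ 0 (mod 30)).


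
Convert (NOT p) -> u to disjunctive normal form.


Step 1: Rewrite (¬p) → u as ¬(¬p) ∨ u.
Step 2: Eliminate any double negations (¬¬X = X).

p OR u


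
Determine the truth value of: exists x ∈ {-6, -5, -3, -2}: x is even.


Evaluate the predicate on each element: -6:True, -5:False, -3:False, -2:True.
Witness x = -6 satisfies the predicate.

True


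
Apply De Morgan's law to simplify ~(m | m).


De Morgan: the negation of a disjunction is the conjunction of the negations.
Distribute ~ across |, flipping it to &, and negate each literal.

(~m) & (~m)


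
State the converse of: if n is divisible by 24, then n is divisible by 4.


The converse of (P → Q) is (Q → P). It is not in general equivalent to the original.
Here P = 'n is divisible by 24' and Q = 'n is divisible by 4'.

If n is divisible by 4, then n is divisible by 24.


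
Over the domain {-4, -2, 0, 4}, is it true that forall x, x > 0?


Evaluate the predicate on each element: -4:False, -2:False, 0:False, 4:True.
Counterexample x = -4 fails the predicate.

False


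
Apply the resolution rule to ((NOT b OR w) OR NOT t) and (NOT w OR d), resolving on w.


The clauses contain complementary literals w and NOTw.
Resolution eliminates this pair and disjoins the remaining literals (merging duplicates).

((NOT b OR NOT t) OR d)


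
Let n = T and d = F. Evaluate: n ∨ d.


Disjunction is false only when both operands are false.
Substitute: n=T, d=F.
T ∨ F evaluates to T.

T


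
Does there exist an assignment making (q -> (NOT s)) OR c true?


Search for a satisfying assignment over {c, q, s}.
Try c=F, q=F, s=F: the formula evaluates to T.
A satisfying assignment exists.

Satisfiable.


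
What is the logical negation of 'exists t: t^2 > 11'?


¬(forall x: φ) = exists x: ¬φ, and ¬(exists x: φ) = forall x: ¬φ.
Apply to the existential statement.

forall t: ~(t^2 > 11)


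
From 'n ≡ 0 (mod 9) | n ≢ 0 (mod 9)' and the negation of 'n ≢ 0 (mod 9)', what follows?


Disjunctive syllogism: from (P ∨ Q) and ¬P, infer Q.
One disjunct, 'n ≢ 0 (mod 9)', is ruled out; the other must hold.

n ≡ 0 (mod 9)


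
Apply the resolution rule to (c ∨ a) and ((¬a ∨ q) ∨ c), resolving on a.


The clauses contain complementary literals a and ¬a.
Resolution eliminates this pair and disjoins the remaining literals (merging duplicates).

(c ∨ q)


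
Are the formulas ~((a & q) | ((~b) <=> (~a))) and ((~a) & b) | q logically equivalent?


Compare truth tables:
a | b | q | φ | ψ
-----------------
False | False | False | False | False
True | False | False | True | False
False | True | False | True | True
True | True | False | False | False
False | False | True | False | True
True | False | True | False | True
False | True | True | True | True
True | True | True | False | True
They differ at row 2 (a=True, b=False, q=False): φ=True but ψ=False.

No, they are not logically equivalent.


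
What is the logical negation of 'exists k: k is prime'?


¬(forall x: φ) = exists x: ¬φ, and ¬(exists x: φ) = forall x: ¬φ.
Apply to the existential statement.

forall k: ~(k is prime)


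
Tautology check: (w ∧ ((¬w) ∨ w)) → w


Build the truth table over {w}:
w | φ
-----
F | T
T | T
Every row evaluates to true.

Yes, it is a tautology.


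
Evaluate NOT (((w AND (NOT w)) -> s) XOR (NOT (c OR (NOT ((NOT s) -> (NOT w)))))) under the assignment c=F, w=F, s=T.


Substitute c=F, w=F, s=T:
… (earlier sub-steps elided)
w AND (NOT w) = F AND T = F
(w AND (NOT w)) -> s = F -> T = T
NOT s = F
NOT w = T
(NOT s) -> (NOT w) = F -> T = T
NOT ((NOT s) -> (NOT w)) = F
c OR (NOT ((NOT s) -> (NOT w))) = F OR F = F
NOT (c OR (NOT ((NOT s) -> (NOT w)))) = T
((w AND (NOT w)) -> s) XOR (NOT (c OR (NOT ((NOT s) -> (NOT w))))) = T XOR T = F
NOT (((w AND (NOT w)) -> s) XOR (NOT (c OR (NOT ((NOT s) -> (NOT w)))))) = T

T


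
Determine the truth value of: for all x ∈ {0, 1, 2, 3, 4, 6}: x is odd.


Evaluate the predicate on each element: 0:F, 1:T, 2:F, 3:T, 4:F, 6:F.
Counterexample x = 0 fails the predicate.

F


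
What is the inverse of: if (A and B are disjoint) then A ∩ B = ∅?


The inverse of (P → Q) is (¬P → ¬Q). It is equivalent to the converse, not to the original.
Here P = '(A and B are disjoint)' and Q = 'A ∩ B = ∅'.

If not ((A and B are disjoint)), then not (A ∩ B = ∅).


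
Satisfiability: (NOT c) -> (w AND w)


Search for a satisfying assignment over {c, w}.
Try c=T, w=F: the formula evaluates to T.
A satisfying assignment exists.

Satisfiable.


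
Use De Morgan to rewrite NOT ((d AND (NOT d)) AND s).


De Morgan: the negation of a conjunction is the disjunction of the negations.
Distribute NOT across AND, flipping it to OR, and negate each literal.

((NOT d) OR d) OR (NOT s)


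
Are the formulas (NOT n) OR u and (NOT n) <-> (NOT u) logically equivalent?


Compare truth tables:
n | u | φ | ψ
-------------
F | F | T | T
T | F | F | F
F | T | T | F
T | T | T | T
They differ at row 3 (n=F, u=T): φ=T but ψ=F.

No, they are not logically equivalent.


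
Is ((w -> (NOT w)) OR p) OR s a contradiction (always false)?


Truth table over {p, s, w}:
p | s | w | φ
-------------
F | F | F | T
T | F | F | T
F | T | F | T
T | T | F | T
F | F | T | F
T | F | T | T
F | T | T | T
T | T | T | T
Satisfying assignment at row 1: p=F, s=F, w=F gives T.

No, it is not a contradiction.


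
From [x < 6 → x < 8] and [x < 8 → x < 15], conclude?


Hypothetical syllogism: from (P → Q) and (Q → R), infer (P → R).
Chain the two implications through the shared middle term 'x < 8'.

x < 6 → x < 15


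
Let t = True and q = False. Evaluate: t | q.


Disjunction is false only when both operands are false.
Substitute: t=True, q=False.
True | False evaluates to True.

True


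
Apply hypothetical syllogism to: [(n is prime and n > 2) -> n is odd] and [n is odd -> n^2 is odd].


Hypothetical syllogism: from (P → Q) and (Q → R), infer (P → R).
Chain the two implications through the shared middle term 'n is odd'.

(n is prime and n > 2) -> n^2 is odd


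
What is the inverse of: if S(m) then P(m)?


The inverse of (P → Q) is (¬P → ¬Q). It is equivalent to the converse, not to the original.
Here P = 'S(m)' and Q = 'P(m)'.

If not (S(m)), then not (P(m)).


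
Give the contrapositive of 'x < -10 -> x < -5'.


The contrapositive of (P → Q) is (¬Q → ¬P); it is logically equivalent to the original.
Here P = 'x < -10' and Q = 'x < -5'.

If not (x < -5), then not (x < -10).


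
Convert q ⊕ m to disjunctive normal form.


Step 1: q ⊕ m is true exactly when they disagree: (q ∧ ¬m) ∨ (¬q ∧ m).

(q ∧ (¬m)) ∨ ((¬q) ∧ m)


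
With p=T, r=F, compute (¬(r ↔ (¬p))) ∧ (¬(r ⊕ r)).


Substitute p=T, r=F:
¬p = F
r ↔ (¬p) = F ↔ F = T
¬(r ↔ (¬p)) = F
r ⊕ r = F ⊕ F = F
¬(r ⊕ r) = T
(¬(r ↔ (¬p))) ∧ (¬(r ⊕ r)) = F ∧ T = F

F


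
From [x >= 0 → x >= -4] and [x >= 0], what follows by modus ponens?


Modus ponens: from (P → Q) and P, infer Q.
P = 'x >= 0' is asserted, and P → Q holds, so Q follows.

x >= -4.


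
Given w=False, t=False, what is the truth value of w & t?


Conjunction is true only when both operands are true.
Substitute: w=False, t=False.
False & False evaluates to False.

False


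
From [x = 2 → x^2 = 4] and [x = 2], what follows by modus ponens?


Modus ponens: from (P → Q) and P, infer Q.
P = 'x = 2' is asserted, and P → Q holds, so Q follows.

x^2 = 4.


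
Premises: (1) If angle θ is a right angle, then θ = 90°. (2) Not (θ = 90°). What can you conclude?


Modus tollens: from (P → Q) and ¬Q, infer ¬P.
Q = 'θ = 90°' is denied; since P → Q, P must also fail.

Not (angle θ is a right angle).


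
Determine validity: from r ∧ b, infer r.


This matches the form of conjunction elimination: the conclusion follows in every model of the premises.

Valid.


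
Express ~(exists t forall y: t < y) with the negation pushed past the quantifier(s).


Negation flips each quantifier (∀↔∃) and negates the inner predicate.
¬(exists t forall y: φ) = forall t exists y: ¬φ.

forall t exists y: ~(t < y)


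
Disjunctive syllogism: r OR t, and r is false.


Disjunctive syllogism: from (P ∨ Q) and ¬P, infer Q.
One disjunct, 'r', is ruled out; the other must hold.

t


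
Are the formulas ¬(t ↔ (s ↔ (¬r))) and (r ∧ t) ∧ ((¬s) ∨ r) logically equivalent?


Compare truth tables:
r | s | t | φ | ψ
-----------------
F | F | F | F | F
T | F | F | T | F
F | T | F | T | F
T | T | F | F | F
F | F | T | T | F
T | F | T | F | T
F | T | T | F | F
T | T | T | T | T
They differ at row 2 (r=T, s=F, t=F): φ=T but ψ=F.

No, they are not logically equivalent.


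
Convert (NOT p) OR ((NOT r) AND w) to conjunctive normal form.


Step 1: Distribute ∨ over ∧: (¬p) ∨ ((¬r) ∧ w) = ((¬p) ∨ (¬r)) ∧ ((¬p) ∨ w).

((NOT p) OR (NOT r)) AND ((NOT p) OR w)


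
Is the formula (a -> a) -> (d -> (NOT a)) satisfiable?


Search for a satisfying assignment over {a, d}.
Try a=F, d=F: the formula evaluates to T.
A satisfying assignment exists.

Satisfiable.


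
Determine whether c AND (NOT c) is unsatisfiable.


Truth table over {c}:
c | φ
-----
F | F
T | F
Every row is false.

Yes, it is a contradiction.


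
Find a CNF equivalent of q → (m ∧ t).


Step 1: Rewrite q → (m ∧ t) as ¬q ∨ (m ∧ t).
Step 2: Distribute ∨ over ∧.

((¬q) ∨ m) ∧ ((¬q) ∨ t)


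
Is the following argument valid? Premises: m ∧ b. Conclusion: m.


This matches the form of conjunction elimination: the conclusion follows in every model of the premises.

Valid.


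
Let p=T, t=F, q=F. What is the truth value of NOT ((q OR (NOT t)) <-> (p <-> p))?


Substitute p=T, t=F, q=F:
NOT t = T
q OR (NOT t) = F OR T = T
p <-> p = T <-> T = T
(q OR (NOT t)) <-> (p <-> p) = T <-> T = T
NOT ((q OR (NOT t)) <-> (p <-> p)) = F

F


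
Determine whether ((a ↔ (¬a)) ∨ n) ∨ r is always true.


Build the truth table over {a, n, r}:
a | n | r | φ
-------------
F | F | F | F
T | F | F | F
F | T | F | T
T | T | F | T
F | F | T | T
T | F | T | T
F | T | T | T
T | T | T | T
Counterexample at row 1: with a=F, n=F, r=F, the formula is F.

No, it is not a tautology.


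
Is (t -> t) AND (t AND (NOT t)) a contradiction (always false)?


Truth table over {t}:
t | φ
-----
F | F
T | F
Every row is false.

Yes, it is a contradiction.


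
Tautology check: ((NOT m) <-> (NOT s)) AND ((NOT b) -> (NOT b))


Build the truth table over {b, m, s}:
b | m | s | φ
-------------
F | F | F | T
T | F | F | T
F | T | F | F
T | T | F | F
F | F | T | F
T | F | T | F
F | T | T | T
T | T | T | T
Counterexample at row 3: with b=F, m=T, s=F, the formula is F.

No, it is not a tautology.


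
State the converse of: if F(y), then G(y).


The converse of (P → Q) is (Q → P). It is not in general equivalent to the original.
Here P = 'F(y)' and Q = 'G(y)'.

If G(y), then F(y).


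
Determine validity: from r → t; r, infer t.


This matches the form of modus ponens: the conclusion follows in every model of the premises.

Valid.


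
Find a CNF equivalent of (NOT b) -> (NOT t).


Step 1: Rewrite (¬b) → (¬t) as ¬(¬b) ∨ (¬t).
Step 2: Eliminate any double negations (¬¬X = X).

b OR (NOT t)


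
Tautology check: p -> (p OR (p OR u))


Build the truth table over {p, u}:
p | u | φ
---------
F | F | T
T | F | T
F | T | T
T | T | T
Every row evaluates to true.

Yes, it is a tautology.


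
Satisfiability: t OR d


Search for a satisfying assignment over {d, t}.
Try d=T, t=F: the formula evaluates to T.
A satisfying assignment exists.

Satisfiable.


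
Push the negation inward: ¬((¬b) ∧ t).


De Morgan: the negation of a conjunction is the disjunction of the negations.
Distribute ¬ across ∧, flipping it to ∨, and negate each literal.

b ∨ (¬t)


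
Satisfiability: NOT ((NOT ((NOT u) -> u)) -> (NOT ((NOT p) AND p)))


Check all 4 assignments over {p, u}:
p | u | φ
---------
F | F | F
T | F | F
F | T | F
T | T | F
No assignment makes the formula true.

Unsatisfiable.


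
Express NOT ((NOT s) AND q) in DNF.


Step 1: Apply De Morgan: ¬((¬s) ∧ q) = ¬(¬s) ∨ ¬q.
Step 2: Eliminate any double negations (¬¬X = X).

s OR (NOT q)


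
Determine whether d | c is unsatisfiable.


Truth table over {c, d}:
c | d | φ
---------
False | False | False
True | False | True
False | True | True
True | True | True
Satisfying assignment at row 2: c=True, d=False gives True.

No, it is not a contradiction.


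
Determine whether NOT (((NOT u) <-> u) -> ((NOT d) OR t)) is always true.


Build the truth table over {d, t, u}:
d | t | u | φ
-------------
F | F | F | F
T | F | F | F
F | T | F | F
T | T | F | F
F | F | T | F
T | F | T | F
F | T | T | F
T | T | T | F
Counterexample at row 1: with d=F, t=F, u=F, the formula is F.

No, it is not a tautology.


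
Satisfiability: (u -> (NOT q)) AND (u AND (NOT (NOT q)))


Check all 4 assignments over {q, u}:
q | u | φ
---------
F | F | F
T | F | F
F | T | F
T | T | F
No assignment makes the formula true.

Unsatisfiable.


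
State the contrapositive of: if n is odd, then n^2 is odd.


The contrapositive of (P → Q) is (¬Q → ¬P); it is logically equivalent to the original.
Here P = 'n is odd' and Q = 'n^2 is odd'.

If not (n^2 is odd), then not (n is odd).


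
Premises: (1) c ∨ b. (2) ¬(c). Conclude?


Disjunctive syllogism: from (P ∨ Q) and ¬P, infer Q.
One disjunct, 'c', is ruled out; the other must hold.

b


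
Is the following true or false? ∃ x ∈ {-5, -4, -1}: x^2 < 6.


Evaluate the predicate on each element: -5:F, -4:F, -1:T.
Witness x = -1 satisfies the predicate.

T


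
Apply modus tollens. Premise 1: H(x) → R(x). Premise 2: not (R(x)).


Modus tollens: from (P → Q) and ¬Q, infer ¬P.
Q = 'R(x)' is denied; since P → Q, P must also fail.

Not (H(x)).


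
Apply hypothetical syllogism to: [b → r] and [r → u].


Hypothetical syllogism: from (P → Q) and (Q → R), infer (P → R).
Chain the two implications through the shared middle term 'r'.

b → u


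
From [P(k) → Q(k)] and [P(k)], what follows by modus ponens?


Modus ponens: from (P → Q) and P, infer Q.
P = 'P(k)' is asserted, and P → Q holds, so Q follows.

Q(k).


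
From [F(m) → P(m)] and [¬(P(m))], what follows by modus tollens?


Modus tollens: from (P → Q) and ¬Q, infer ¬P.
Q = 'P(m)' is denied; since P → Q, P must also fail.

Not (F(m)).


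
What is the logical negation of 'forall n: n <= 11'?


¬(forall x: φ) = exists x: ¬φ, and ¬(exists x: φ) = forall x: ¬φ.
Apply to the universal statement.

exists n: ~(n <= 11)


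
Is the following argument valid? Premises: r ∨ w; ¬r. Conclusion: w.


This matches the form of disjunctive syllogism: the conclusion follows in every model of the premises.

Valid.


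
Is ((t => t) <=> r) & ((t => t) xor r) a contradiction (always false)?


Truth table over {r, t}:
r | t | φ
---------
False | False | False
True | False | False
False | True | False
True | True | False
Every row is false.

Yes, it is a contradiction.


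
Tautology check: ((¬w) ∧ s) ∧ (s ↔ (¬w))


Build the truth table over {s, w}:
s | w | φ
---------
F | F | F
T | F | T
F | T | F
T | T | F
Counterexample at row 1: with s=F, w=F, the formula is F.

No, it is not a tautology.


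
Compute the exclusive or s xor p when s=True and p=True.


Exclusive or is true when exactly one operand is true.
Substitute: s=True, p=True.
True xor True evaluates to False.

False


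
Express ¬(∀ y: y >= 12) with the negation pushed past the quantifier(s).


¬(∀ x: φ) = ∃ x: ¬φ, and ¬(∃ x: φ) = ∀ x: ¬φ.
Apply to the universal statement.

∃ y: ¬(y >= 12)


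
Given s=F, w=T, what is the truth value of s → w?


Implication is false only when antecedent is true and consequent is false.
Substitute: s=F, w=T.
F → T evaluates to T.

T


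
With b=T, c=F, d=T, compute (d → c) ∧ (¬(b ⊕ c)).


Substitute b=T, c=F, d=T:
d → c = T → F = F
b ⊕ c = T ⊕ F = T
¬(b ⊕ c) = F
(d → c) ∧ (¬(b ⊕ c)) = F ∧ F = F

F


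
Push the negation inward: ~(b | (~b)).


De Morgan: the negation of a disjunction is the conjunction of the negations.
Distribute ~ across |, flipping it to &, and negate each literal.

(~b) & b


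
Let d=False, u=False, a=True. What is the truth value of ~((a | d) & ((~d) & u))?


Substitute d=False, u=False, a=True:
a | d = True | False = True
~d = True
(~d) & u = True & False = False
(a | d) & ((~d) & u) = True & False = False
~((a | d) & ((~d) & u)) = True

True


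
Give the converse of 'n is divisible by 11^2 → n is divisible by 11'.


The converse of (P → Q) is (Q → P). It is not in general equivalent to the original.
Here P = 'n is divisible by 11^2' and Q = 'n is divisible by 11'.

If n is divisible by 11, then n is divisible by 11^2.


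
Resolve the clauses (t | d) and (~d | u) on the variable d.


The clauses contain complementary literals d and ~d.
Resolution eliminates this pair and disjoins the remaining literals (merging duplicates).

(t | u)


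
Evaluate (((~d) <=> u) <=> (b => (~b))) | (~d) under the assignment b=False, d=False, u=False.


Substitute b=False, d=False, u=False:
~d = True
(~d) <=> u = True <=> False = False
~b = True
b => (~b) = False => True = True
((~d) <=> u) <=> (b => (~b)) = False <=> True = False
~d = True
(((~d) <=> u) <=> (b => (~b))) | (~d) = False | True = True

True


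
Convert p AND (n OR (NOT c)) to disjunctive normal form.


Step 1: Distribute ∧ over ∨: p ∧ (n ∨ (¬c)) = (p ∧ n) ∨ (p ∧ (¬c)).

(p AND n) OR (p AND (NOT c))


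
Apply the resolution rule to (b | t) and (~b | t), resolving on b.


The clauses contain complementary literals b and ~b.
Resolution eliminates this pair and disjoins the remaining literals (merging duplicates).

t


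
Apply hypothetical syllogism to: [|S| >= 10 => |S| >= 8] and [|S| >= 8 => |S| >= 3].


Hypothetical syllogism: from (P → Q) and (Q → R), infer (P → R).
Chain the two implications through the shared middle term '|S| >= 8'.

|S| >= 10 => |S| >= 3


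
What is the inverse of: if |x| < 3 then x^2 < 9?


The inverse of (P → Q) is (¬P → ¬Q). It is equivalent to the converse, not to the original.
Here P = '|x| < 3' and Q = 'x^2 < 9'.

If not (|x| < 3), then not (x^2 < 9).


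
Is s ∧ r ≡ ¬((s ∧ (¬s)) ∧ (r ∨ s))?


Compare truth tables:
r | s | φ | ψ
-------------
F | F | F | T
T | F | F | T
F | T | F | T
T | T | T | T
They differ at row 1 (r=F, s=F): φ=F but ψ=T.

No, they are not logically equivalent.


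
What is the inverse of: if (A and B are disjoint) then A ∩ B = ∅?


The inverse of (P → Q) is (¬P → ¬Q). It is equivalent to the converse, not to the original.
Here P = '(A and B are disjoint)' and Q = 'A ∩ B = ∅'.

If not ((A and B are disjoint)), then not (A ∩ B = ∅).


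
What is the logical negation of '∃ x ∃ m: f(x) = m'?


Negation flips each quantifier (∀↔∃) and negates the inner predicate.
¬(∃ x ∃ m: φ) = ∀ x ∀ m: ¬φ.

∀ x ∀ m: ¬(f(x) = m)


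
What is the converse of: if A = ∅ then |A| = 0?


The converse of (P → Q) is (Q → P). It is not in general equivalent to the original.
Here P = 'A = ∅' and Q = '|A| = 0'.

If |A| = 0, then A = ∅.


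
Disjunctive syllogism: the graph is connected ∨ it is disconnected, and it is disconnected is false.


Disjunctive syllogism: from (P ∨ Q) and ¬P, infer Q.
One disjunct, 'it is disconnected', is ruled out; the other must hold.

the graph is connected


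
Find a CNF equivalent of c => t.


Step 1: Rewrite c → t as ¬c ∨ t.

(~c) | t


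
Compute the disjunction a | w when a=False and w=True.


Disjunction is false only when both operands are false.
Substitute: a=False, w=True.
False | True evaluates to True.

True


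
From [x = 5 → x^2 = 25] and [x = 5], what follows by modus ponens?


Modus ponens: from (P → Q) and P, infer Q.
P = 'x = 5' is asserted, and P → Q holds, so Q follows.

x^2 = 25.


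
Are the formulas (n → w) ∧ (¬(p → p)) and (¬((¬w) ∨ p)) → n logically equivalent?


Compare truth tables:
n | p | w | φ | ψ
-----------------
F | F | F | F | T
T | F | F | F | T
F | T | F | F | T
T | T | F | F | T
F | F | T | F | F
T | F | T | F | T
F | T | T | F | T
T | T | T | F | T
They differ at row 1 (n=F, p=F, w=F): φ=F but ψ=T.

No, they are not logically equivalent.


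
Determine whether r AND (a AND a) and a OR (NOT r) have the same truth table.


Compare truth tables:
a | r | φ | ψ
-------------
F | F | F | T
T | F | F | T
F | T | F | F
T | T | T | T
They differ at row 1 (a=F, r=F): φ=F but ψ=T.

No, they are not logically equivalent.


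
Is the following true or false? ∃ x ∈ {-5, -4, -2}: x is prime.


Evaluate the predicate on each element: -5:F, -4:F, -2:F.
No element satisfies the predicate.

F


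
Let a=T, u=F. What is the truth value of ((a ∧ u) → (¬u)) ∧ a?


Substitute a=T, u=F:
a ∧ u = T ∧ F = F
¬u = T
(a ∧ u) → (¬u) = F → T = T
((a ∧ u) → (¬u)) ∧ a = T ∧ T = T

T


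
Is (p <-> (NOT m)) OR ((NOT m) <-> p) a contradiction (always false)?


Truth table over {m, p}:
m | p | φ
---------
F | F | F
T | F | T
F | T | T
T | T | F
Satisfying assignment at row 2: m=T, p=F gives T.

No, it is not a contradiction.


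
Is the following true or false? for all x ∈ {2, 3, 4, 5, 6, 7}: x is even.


Evaluate the predicate on each element: 2:T, 3:F, 4:T, 5:F, 6:T, 7:F.
Counterexample x = 3 fails the predicate.

F


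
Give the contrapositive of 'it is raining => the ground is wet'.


The contrapositive of (P → Q) is (¬Q → ¬P); it is logically equivalent to the original.
Here P = 'it is raining' and Q = 'the ground is wet'.

If not (the ground is wet), then not (it is raining).


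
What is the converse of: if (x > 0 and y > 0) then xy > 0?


The converse of (P → Q) is (Q → P). It is not in general equivalent to the original.
Here P = '(x > 0 and y > 0)' and Q = 'xy > 0'.

If xy > 0, then (x > 0 and y > 0).


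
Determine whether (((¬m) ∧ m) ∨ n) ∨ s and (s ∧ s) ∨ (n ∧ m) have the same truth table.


Compare truth tables:
m | n | s | φ | ψ
-----------------
F | F | F | F | F
T | F | F | F | F
F | T | F | T | F
T | T | F | T | T
F | F | T | T | T
T | F | T | T | T
F | T | T | T | T
T | T | T | T | T
They differ at row 3 (m=F, n=T, s=F): φ=T but ψ=F.

No, they are not logically equivalent.


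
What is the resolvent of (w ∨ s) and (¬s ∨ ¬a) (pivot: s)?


The clauses contain complementary literals s and ¬s.
Resolution eliminates this pair and disjoins the remaining literals (merging duplicates).

(w ∨ ¬a)


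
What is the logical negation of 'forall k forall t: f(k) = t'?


Negation flips each quantifier (∀↔∃) and negates the inner predicate.
¬(forall k forall t: φ) = exists k exists t: ¬φ.

exists k exists t: ~(f(k) = t)


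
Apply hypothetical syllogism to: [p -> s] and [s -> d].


Hypothetical syllogism: from (P → Q) and (Q → R), infer (P → R).
Chain the two implications through the shared middle term 's'.

p -> d


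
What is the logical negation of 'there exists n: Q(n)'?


¬(for all x: φ) = there exists x: ¬φ, and ¬(there exists x: φ) = for all x: ¬φ.
Apply to the existential statement.

for all n: NOT(Q(n))


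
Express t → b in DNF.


Step 1: Rewrite t → b as ¬t ∨ b.

(¬t) ∨ b


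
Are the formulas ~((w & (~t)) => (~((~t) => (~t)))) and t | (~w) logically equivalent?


Compare truth tables:
t | w | φ | ψ
-------------
False | False | False | True
True | False | False | True
False | True | True | False
True | True | False | True
They differ at row 1 (t=False, w=False): φ=False but ψ=True.

No, they are not logically equivalent.


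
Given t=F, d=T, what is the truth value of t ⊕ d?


Exclusive or is true when exactly one operand is true.
Substitute: t=F, d=T.
F ⊕ T evaluates to T.

T


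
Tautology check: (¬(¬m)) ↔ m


Build the truth table over {m}:
m | φ
-----
F | T
T | T
Every row evaluates to true.

Yes, it is a tautology.


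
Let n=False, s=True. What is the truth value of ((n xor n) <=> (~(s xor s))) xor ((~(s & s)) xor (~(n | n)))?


Substitute n=False, s=True:
n xor n = False xor False = False
s xor s = True xor True = False
~(s xor s) = True
(n xor n) <=> (~(s xor s)) = False <=> True = False
s & s = True & True = True
~(s & s) = False
n | n = False | False = False
~(n | n) = True
(~(s & s)) xor (~(n | n)) = False xor True = True
((n xor n) <=> (~(s xor s))) xor ((~(s & s)) xor (~(n | n))) = False xor True = True

True


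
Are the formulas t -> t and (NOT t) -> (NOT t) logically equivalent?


Compare truth tables:
t | φ | ψ
---------
F | T | T
T | T | T
The columns φ and ψ agree on every row.

Yes, they are logically equivalent.


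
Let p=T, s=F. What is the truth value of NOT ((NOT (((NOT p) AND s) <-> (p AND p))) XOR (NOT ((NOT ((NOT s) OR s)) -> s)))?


Substitute p=T, s=F:
… (earlier sub-steps elided)
p AND p = T AND T = T
((NOT p) AND s) <-> (p AND p) = F <-> T = F
NOT (((NOT p) AND s) <-> (p AND p)) = T
NOT s = T
(NOT s) OR s = T OR F = T
NOT ((NOT s) OR s) = F
(NOT ((NOT s) OR s)) -> s = F -> F = T
NOT ((NOT ((NOT s) OR s)) -> s) = F
(NOT (((NOT p) AND s) <-> (p AND p))) XOR (NOT ((NOT ((NOT s) OR s)) -> s)) = T XOR F = T
NOT ((NOT (((NOT p) AND s) <-> (p AND p))) XOR (NOT ((NOT ((NOT s) OR s)) -> s))) = F

F


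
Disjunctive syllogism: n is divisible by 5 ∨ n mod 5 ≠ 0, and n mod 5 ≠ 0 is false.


Disjunctive syllogism: from (P ∨ Q) and ¬P, infer Q.
One disjunct, 'n mod 5 ≠ 0', is ruled out; the other must hold.

n is divisible by 5


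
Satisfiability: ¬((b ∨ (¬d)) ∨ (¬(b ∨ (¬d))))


Check all 4 assignments over {b, d}:
b | d | φ
---------
F | F | F
T | F | F
F | T | F
T | T | F
No assignment makes the formula true.

Unsatisfiable.


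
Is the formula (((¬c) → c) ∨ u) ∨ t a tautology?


Build the truth table over {c, t, u}:
c | t | u | φ
-------------
F | F | F | F
T | F | F | T
F | T | F | T
T | T | F | T
F | F | T | T
T | F | T | T
F | T | T | T
T | T | T | T
Counterexample at row 1: with c=F, t=F, u=F, the formula is F.

No, it is not a tautology.


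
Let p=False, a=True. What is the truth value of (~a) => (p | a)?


Substitute p=False, a=True:
~a = False
p | a = False | True = True
(~a) => (p | a) = False => True = True

True


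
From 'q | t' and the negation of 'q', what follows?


Disjunctive syllogism: from (P ∨ Q) and ¬P, infer Q.
One disjunct, 'q', is ruled out; the other must hold.

t


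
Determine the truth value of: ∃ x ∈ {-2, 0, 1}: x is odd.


Evaluate the predicate on each element: -2:F, 0:F, 1:T.
Witness x = 1 satisfies the predicate.

T


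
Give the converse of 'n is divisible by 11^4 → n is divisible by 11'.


The converse of (P → Q) is (Q → P). It is not in general equivalent to the original.
Here P = 'n is divisible by 11^4' and Q = 'n is divisible by 11'.

If n is divisible by 11, then n is divisible by 11^4.


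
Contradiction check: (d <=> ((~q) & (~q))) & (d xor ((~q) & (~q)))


Truth table over {d, q}:
d | q | φ
---------
False | False | False
True | False | False
False | True | False
True | True | False
Every row is false.

Yes, it is a contradiction.


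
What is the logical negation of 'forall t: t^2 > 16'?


¬(forall x: φ) = exists x: ¬φ, and ¬(exists x: φ) = forall x: ¬φ.
Apply to the universal statement.

exists t: ~(t^2 > 16)


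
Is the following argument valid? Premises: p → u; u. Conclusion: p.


This is affirming the consequent (fallacy). There exist truth assignments where the premises are all true but the conclusion is false.

Invalid.


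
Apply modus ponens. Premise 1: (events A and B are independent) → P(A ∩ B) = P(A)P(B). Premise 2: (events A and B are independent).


Modus ponens: from (P → Q) and P, infer Q.
P = '(events A and B are independent)' is asserted, and P → Q holds, so Q follows.

P(A ∩ B) = P(A)P(B).


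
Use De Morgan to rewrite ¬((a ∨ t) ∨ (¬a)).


De Morgan: the negation of a disjunction is the conjunction of the negations.
Distribute ¬ across ∨, flipping it to ∧, and negate each literal.

((¬a) ∧ (¬t)) ∧ a


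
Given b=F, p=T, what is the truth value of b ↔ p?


Biconditional is true when both operands have the same truth value.
Substitute: b=F, p=T.
F ↔ T evaluates to F.

F


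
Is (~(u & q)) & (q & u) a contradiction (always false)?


Truth table over {q, u}:
q | u | φ
---------
False | False | False
True | False | False
False | True | False
True | True | False
Every row is false.

Yes, it is a contradiction.


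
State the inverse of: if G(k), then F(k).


The inverse of (P → Q) is (¬P → ¬Q). It is equivalent to the converse, not to the original.
Here P = 'G(k)' and Q = 'F(k)'.

If not (G(k)), then not (F(k)).


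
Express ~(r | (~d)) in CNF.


Step 1: Apply De Morgan: ¬(r ∨ (¬d)) = ¬r ∧ ¬(¬d).
Step 2: Eliminate any double negations (¬¬X = X).

(~r) & d


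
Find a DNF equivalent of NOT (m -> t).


Step 1: Rewrite implication then negate: ¬(¬m ∨ t) = m ∧ ¬t.

m AND (NOT t)


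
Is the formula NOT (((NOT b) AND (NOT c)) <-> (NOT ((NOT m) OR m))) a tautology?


Build the truth table over {b, c, m}:
b | c | m | φ
-------------
F | F | F | T
T | F | F | F
F | T | F | F
T | T | F | F
F | F | T | T
T | F | T | F
F | T | T | F
T | T | T | F
Counterexample at row 2: with b=T, c=F, m=F, the formula is F.

No, it is not a tautology.


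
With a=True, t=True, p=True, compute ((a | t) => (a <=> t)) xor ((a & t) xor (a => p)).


Substitute a=True, t=True, p=True:
a | t = True | True = True
a <=> t = True <=> True = True
(a | t) => (a <=> t) = True => True = True
a & t = True & True = True
a => p = True => True = True
(a & t) xor (a => p) = True xor True = False
((a | t) => (a <=> t)) xor ((a & t) xor (a => p)) = True xor False = True

True


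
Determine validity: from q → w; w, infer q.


This is affirming the consequent (fallacy). There exist truth assignments where the premises are all true but the conclusion is false.

Invalid.


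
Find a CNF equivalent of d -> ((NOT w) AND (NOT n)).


Step 1: Rewrite d → ((¬w) ∧ (¬n)) as ¬d ∨ ((¬w) ∧ (¬n)).
Step 2: Distribute ∨ over ∧.

((NOT d) OR (NOT w)) AND ((NOT d) OR (NOT n))


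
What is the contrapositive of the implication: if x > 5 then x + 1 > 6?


The contrapositive of (P → Q) is (¬Q → ¬P); it is logically equivalent to the original.
Here P = 'x > 5' and Q = 'x + 1 > 6'.

If not (x + 1 > 6), then not (x > 5).


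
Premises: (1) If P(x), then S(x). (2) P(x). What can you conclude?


Modus ponens: from (P → Q) and P, infer Q.
P = 'P(x)' is asserted, and P → Q holds, so Q follows.

S(x).


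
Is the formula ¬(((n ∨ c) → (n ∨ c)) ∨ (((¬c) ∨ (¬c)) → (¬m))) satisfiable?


Check all 8 assignments over {c, m, n}:
c | m | n | φ
-------------
F | F | F | F
T | F | F | F
F | T | F | F
T | T | F | F
F | F | T | F
T | F | T | F
F | T | T | F
T | T | T | F
No assignment makes the formula true.

Unsatisfiable.


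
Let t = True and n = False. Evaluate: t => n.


Implication is false only when antecedent is true and consequent is false.
Substitute: t=True, n=False.
True => False evaluates to False.

False


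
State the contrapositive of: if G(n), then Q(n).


The contrapositive of (P → Q) is (¬Q → ¬P); it is logically equivalent to the original.
Here P = 'G(n)' and Q = 'Q(n)'.

If not (Q(n)), then not (G(n)).


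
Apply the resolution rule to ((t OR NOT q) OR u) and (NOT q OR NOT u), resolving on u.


The clauses contain complementary literals u and NOTu.
Resolution eliminates this pair and disjoins the remaining literals (merging duplicates).

(NOT q OR t)


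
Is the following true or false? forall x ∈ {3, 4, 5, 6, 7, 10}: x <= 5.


Evaluate the predicate on each element: 3:True, 4:True, 5:True, 6:False, 7:False, 10:False.
Counterexample x = 6 fails the predicate.

False


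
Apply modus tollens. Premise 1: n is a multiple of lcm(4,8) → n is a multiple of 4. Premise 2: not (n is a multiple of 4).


Modus tollens: from (P → Q) and ¬Q, infer ¬P.
Q = 'n is a multiple of 4' is denied; since P → Q, P must also fail.

Not (n is a multiple of lcm(4,8)).


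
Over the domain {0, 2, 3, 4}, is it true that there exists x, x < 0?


Evaluate the predicate on each element: 0:F, 2:F, 3:F, 4:F.
No element satisfies the predicate.

F


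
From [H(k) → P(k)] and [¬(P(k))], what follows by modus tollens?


Modus tollens: from (P → Q) and ¬Q, infer ¬P.
Q = 'P(k)' is denied; since P → Q, P must also fail.

Not (H(k)).


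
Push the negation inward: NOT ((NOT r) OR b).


De Morgan: the negation of a disjunction is the conjunction of the negations.
Distribute NOT across OR, flipping it to AND, and negate each literal.

r AND (NOT b)


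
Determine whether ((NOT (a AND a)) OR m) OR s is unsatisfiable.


Truth table over {a, m, s}:
a | m | s | φ
-------------
F | F | F | T
T | F | F | F
F | T | F | T
T | T | F | T
F | F | T | T
T | F | T | T
F | T | T | T
T | T | T | T
Satisfying assignment at row 1: a=F, m=F, s=F gives T.

No, it is not a contradiction.


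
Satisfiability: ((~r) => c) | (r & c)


Search for a satisfying assignment over {c, r}.
Try c=True, r=False: the formula evaluates to True.
A satisfying assignment exists.

Satisfiable.


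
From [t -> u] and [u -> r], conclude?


Hypothetical syllogism: from (P → Q) and (Q → R), infer (P → R).
Chain the two implications through the shared middle term 'u'.

t -> r


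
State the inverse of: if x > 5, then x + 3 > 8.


The inverse of (P → Q) is (¬P → ¬Q). It is equivalent to the converse, not to the original.
Here P = 'x > 5' and Q = 'x + 3 > 8'.

If not (x > 5), then not (x + 3 > 8).


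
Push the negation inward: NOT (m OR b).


De Morgan: the negation of a disjunction is the conjunction of the negations.
Distribute NOT across OR, flipping it to AND, and negate each literal.

(NOT m) AND (NOT b)


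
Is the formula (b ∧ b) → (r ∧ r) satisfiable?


Search for a satisfying assignment over {b, r}.
Try b=F, r=F: the formula evaluates to T.
A satisfying assignment exists.

Satisfiable.


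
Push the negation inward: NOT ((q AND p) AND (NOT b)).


De Morgan: the negation of a conjunction is the disjunction of the negations.
Distribute NOT across AND, flipping it to OR, and negate each literal.

((NOT q) OR (NOT p)) OR b


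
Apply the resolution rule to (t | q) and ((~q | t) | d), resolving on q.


The clauses contain complementary literals q and ~q.
Resolution eliminates this pair and disjoins the remaining literals (merging duplicates).

(t | d)


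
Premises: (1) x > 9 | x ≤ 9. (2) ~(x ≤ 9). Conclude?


Disjunctive syllogism: from (P ∨ Q) and ¬P, infer Q.
One disjunct, 'x ≤ 9', is ruled out; the other must hold.

x > 9


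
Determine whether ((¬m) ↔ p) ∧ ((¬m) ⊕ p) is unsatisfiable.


Truth table over {m, p}:
m | p | φ
---------
F | F | F
T | F | F
F | T | F
T | T | F
Every row is false.

Yes, it is a contradiction.


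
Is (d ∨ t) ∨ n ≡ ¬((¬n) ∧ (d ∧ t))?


Compare truth tables:
d | n | t | φ | ψ
-----------------
F | F | F | F | T
T | F | F | T | T
F | T | F | T | T
T | T | F | T | T
F | F | T | T | T
T | F | T | T | F
F | T | T | T | T
T | T | T | T | T
They differ at row 1 (d=F, n=F, t=F): φ=F but ψ=T.

No, they are not logically equivalent.


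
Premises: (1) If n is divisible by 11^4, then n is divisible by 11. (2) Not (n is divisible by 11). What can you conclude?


Modus tollens: from (P → Q) and ¬Q, infer ¬P.
Q = 'n is divisible by 11' is denied; since P → Q, P must also fail.

Not (n is divisible by 11^4).


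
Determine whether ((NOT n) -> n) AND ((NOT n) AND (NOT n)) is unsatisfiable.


Truth table over {n}:
n | φ
-----
F | F
T | F
Every row is false.

Yes, it is a contradiction.


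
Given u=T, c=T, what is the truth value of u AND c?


Conjunction is true only when both operands are true.
Substitute: u=T, c=T.
T AND T evaluates to T.

T


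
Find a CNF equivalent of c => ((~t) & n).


Step 1: Rewrite c → ((¬t) ∧ n) as ¬c ∨ ((¬t) ∧ n).
Step 2: Distribute ∨ over ∧.

((~c) | (~t)) & ((~c) | n)


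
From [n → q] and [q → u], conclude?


Hypothetical syllogism: from (P → Q) and (Q → R), infer (P → R).
Chain the two implications through the shared middle term 'q'.

n → u


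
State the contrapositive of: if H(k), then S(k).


The contrapositive of (P → Q) is (¬Q → ¬P); it is logically equivalent to the original.
Here P = 'H(k)' and Q = 'S(k)'.

If not (S(k)), then not (H(k)).


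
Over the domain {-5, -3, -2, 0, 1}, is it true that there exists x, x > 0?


Evaluate the predicate on each element: -5:F, -3:F, -2:F, 0:F, 1:T.
Witness x = 1 satisfies the predicate.

T


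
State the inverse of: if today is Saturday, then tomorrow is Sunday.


The inverse of (P → Q) is (¬P → ¬Q). It is equivalent to the converse, not to the original.
Here P = 'today is Saturday' and Q = 'tomorrow is Sunday'.

If not (today is Saturday), then not (tomorrow is Sunday).


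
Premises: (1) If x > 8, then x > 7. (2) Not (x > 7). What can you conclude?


Modus tollens: from (P → Q) and ¬Q, infer ¬P.
Q = 'x > 7' is denied; since P → Q, P must also fail.

Not (x > 8).


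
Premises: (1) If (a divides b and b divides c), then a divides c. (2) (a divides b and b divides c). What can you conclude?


Modus ponens: from (P → Q) and P, infer Q.
P = '(a divides b and b divides c)' is asserted, and P → Q holds, so Q follows.

a divides c.


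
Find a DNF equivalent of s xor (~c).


Step 1: s ⊕ (¬c) is true exactly when they disagree: (s ∧ ¬(¬c)) ∨ (¬s ∧ (¬c)).
Step 2: Eliminate any double negations (¬¬X = X).

(s & c) | ((~s) & (~c))


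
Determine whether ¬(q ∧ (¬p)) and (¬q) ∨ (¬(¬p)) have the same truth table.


Compare truth tables:
p | q | φ | ψ
-------------
F | F | T | T
T | F | T | T
F | T | F | F
T | T | T | T
The columns φ and ψ agree on every row.

Yes, they are logically equivalent.


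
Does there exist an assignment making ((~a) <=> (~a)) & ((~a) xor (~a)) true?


Check all 2 assignments over {a}:
a | φ
-----
False | False
True | False
No assignment makes the formula true.

Unsatisfiable.
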